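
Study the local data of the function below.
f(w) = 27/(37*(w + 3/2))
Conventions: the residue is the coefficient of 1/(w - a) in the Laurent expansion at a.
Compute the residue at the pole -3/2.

The residue is 27/37.

At the order-1 pole -3/2 set g(w) = (w - (-3/2))*f(w) = 27/37.
Simple pole: residue = g(a) at a = -3/2, which is 27/37.


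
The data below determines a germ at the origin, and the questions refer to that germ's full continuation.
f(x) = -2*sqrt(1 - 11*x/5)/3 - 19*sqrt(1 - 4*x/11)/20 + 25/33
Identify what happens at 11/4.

The point is an algebraic (square-root) branch point.

The term (-19/20)*sqrt(1 - x/(11/4)) has argument 1 - 11/4/(11/4) = 0 at 11/4: a square-root (algebraic, two-sheeted) branch point; the remaining terms are analytic or single-valued there.


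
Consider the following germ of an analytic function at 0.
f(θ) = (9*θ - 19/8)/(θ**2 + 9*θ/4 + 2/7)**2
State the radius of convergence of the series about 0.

Denominator factor (θ**2 + 9*θ/4 + 2/7)^2: discriminant 439/112, real irrational roots -9/8 + (1/56)*sqrt(3073) and -9/8 - (1/56)*sqrt(3073); poles of order 2, moduli 9/8 - (1/56)*sqrt(3073) and 9/8 + (1/56)*sqrt(3073).
The radius of convergence is the smallest modulus among the singular points: 9/8 - (1/56)*sqrt(3073).

The radius of convergence is 9/8 - (1/56)*sqrt(3073).


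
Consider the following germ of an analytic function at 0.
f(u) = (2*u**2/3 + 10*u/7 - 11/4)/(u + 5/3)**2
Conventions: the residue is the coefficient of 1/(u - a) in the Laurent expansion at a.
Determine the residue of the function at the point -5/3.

The residue is -50/63.

At the order-2 pole -5/3 set g(u) = (u - (-5/3))^2*f(u) = 2*u**2/3 + 10*u/7 - 11/4.
Order-2 pole: residue = g'(a); g'(-5/3) = -50/63, so the residue is -50/63.


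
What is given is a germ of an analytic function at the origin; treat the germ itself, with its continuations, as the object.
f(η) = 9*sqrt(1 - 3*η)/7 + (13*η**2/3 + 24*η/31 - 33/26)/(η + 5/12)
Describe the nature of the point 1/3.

The term (9/7)*sqrt(1 - η/(1/3)) has argument 1 - 1/3/(1/3) = 0 at 1/3: a square-root (algebraic, two-sheeted) branch point; the remaining terms are analytic or single-valued there.

The point is an algebraic (square-root) branch point.


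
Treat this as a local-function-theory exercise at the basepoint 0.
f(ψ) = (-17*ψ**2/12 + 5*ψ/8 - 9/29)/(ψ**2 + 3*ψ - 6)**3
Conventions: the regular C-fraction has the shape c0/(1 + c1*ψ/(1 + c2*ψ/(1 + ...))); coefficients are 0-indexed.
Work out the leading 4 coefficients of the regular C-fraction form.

Taylor coefficients (expand at 0): a_0 = 1/696, a_1 = -37/50112, a_2 = 1531/300672, a_3 = 365/50112.
c0 = a_0 = 1/696. Peel one level at a time: if S = 1 + c*ψ/S' with S'(0) = 1, then c is the ψ-coefficient of S and S' = c*ψ/(S - 1).
S_1 = c0/f = 1 + (37/72)*ψ + (-17003/5184)*ψ^2 + ...; c1 = 37/72.
S_2 = c1*ψ/(S_1 - 1) = 1 + (17003/2664)*ψ + (2830141/49284)*ψ^2 + ...; c2 = 17003/2664.
S_3 = c2*ψ/(S_2 - 1) = 1 + (-5660282/629111)*ψ + ...; c3 = -5660282/629111.

The regular C-fraction coefficients are [1/696, 37/72, 17003/2664, -5660282/629111].


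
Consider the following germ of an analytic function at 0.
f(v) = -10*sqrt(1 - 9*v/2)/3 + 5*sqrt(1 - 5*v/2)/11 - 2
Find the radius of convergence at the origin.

Branch term (-10/3)*sqrt(1 - v/(2/9)): its argument vanishes at v = 2/9, a square-root branch point, modulus 2/9.
Branch term (5/11)*sqrt(1 - v/(2/5)): its argument vanishes at v = 2/5, a square-root branch point, modulus 2/5.
The radius of convergence is the smallest modulus among the singular points: 2/9.

The radius of convergence is 2/9.


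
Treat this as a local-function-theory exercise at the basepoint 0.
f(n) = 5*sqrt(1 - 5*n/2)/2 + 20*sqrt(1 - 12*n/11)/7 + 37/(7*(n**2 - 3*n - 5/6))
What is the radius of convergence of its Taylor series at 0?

The radius of convergence is -3/2 + (1/6)*sqrt(111).

Denominator factor (n**2 - 3*n - 5/6): discriminant 37/3, real irrational roots 3/2 + (1/6)*sqrt(111) and 3/2 - (1/6)*sqrt(111); poles of order 1, moduli 3/2 + (1/6)*sqrt(111) and -3/2 + (1/6)*sqrt(111).
Branch term (20/7)*sqrt(1 - n/(11/12)): its argument vanishes at n = 11/12, a square-root branch point, modulus 11/12.
Branch term (5/2)*sqrt(1 - n/(2/5)): its argument vanishes at n = 2/5, a square-root branch point, modulus 2/5.
The radius of convergence is the smallest modulus among the singular points: -3/2 + (1/6)*sqrt(111).


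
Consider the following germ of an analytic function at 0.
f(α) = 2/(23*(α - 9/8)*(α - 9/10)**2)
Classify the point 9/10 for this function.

The denominator factor α - 9/10 vanishes at 9/10 and appears to the power 2; the numerator there equals 2/23, nonzero, and no other factor vanishes.
Hence a pole whose order is the multiplicity, 2.

The point is a pole of order 2.


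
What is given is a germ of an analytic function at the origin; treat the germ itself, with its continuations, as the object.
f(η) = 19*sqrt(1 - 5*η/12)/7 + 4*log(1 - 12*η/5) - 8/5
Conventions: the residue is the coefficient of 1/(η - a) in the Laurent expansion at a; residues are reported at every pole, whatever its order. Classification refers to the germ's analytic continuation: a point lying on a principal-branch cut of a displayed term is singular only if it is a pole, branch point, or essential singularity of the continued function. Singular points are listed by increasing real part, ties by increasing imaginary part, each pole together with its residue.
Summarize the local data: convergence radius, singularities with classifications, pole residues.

Branch term (19/7)*sqrt(1 - η/(12/5)): its argument vanishes at η = 12/5, a square-root branch point, modulus 12/5.
Branch term (4)*log(1 - η/(5/12)): its argument vanishes at η = 5/12, a logarithmic branch point, modulus 5/12.
The radius of convergence is the smallest modulus among the singular points: 5/12.
List the singular points by increasing real part (a conjugate pair: the negative imaginary part first).

Radius of convergence at 0: 5/12.
At 5/12: a logarithmic branch point.
At 12/5: an algebraic (square-root) branch point.


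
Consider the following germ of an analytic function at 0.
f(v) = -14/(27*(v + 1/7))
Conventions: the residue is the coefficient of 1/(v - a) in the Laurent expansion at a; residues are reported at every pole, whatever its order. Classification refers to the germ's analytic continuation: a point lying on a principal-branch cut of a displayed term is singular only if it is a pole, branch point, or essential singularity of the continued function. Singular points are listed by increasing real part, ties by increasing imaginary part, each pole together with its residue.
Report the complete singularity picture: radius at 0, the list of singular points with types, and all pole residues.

Radius of convergence at 0: 1/7.
At -1/7: a pole of order 1; residue -14/27.

Denominator factor (v + 1/7): pole of order 1 at -1/7, modulus 1/7.
The radius of convergence is the smallest modulus among the singular points: 1/7.
At the order-1 pole -1/7 set g(v) = (v - (-1/7))*f(v) = -14/27.
Simple pole: residue = g(a) at a = -1/7, which is -14/27.


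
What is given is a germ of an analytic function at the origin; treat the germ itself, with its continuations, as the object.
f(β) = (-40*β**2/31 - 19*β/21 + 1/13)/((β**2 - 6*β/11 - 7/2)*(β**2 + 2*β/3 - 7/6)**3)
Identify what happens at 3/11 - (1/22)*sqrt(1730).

The denominator factor β**2 - 6*β/11 - 7/2 vanishes at 3/11 - (1/22)*sqrt(1730) and appears to the power 1; the numerator there equals -1665030/341341 + (11519/157542)*sqrt(1730), nonzero, and no other factor vanishes.
Hence a pole whose order is the multiplicity, 1.

The point is a pole of order 1.


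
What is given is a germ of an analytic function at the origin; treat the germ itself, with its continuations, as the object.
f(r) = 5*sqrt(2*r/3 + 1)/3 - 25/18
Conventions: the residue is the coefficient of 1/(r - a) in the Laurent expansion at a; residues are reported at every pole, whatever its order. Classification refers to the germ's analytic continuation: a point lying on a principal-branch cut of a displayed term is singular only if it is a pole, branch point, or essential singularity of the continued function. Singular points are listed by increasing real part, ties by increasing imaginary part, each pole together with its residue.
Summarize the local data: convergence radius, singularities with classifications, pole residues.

Branch term (5/3)*sqrt(1 - r/(-3/2)): its argument vanishes at r = -3/2, a square-root branch point, modulus 3/2.
The radius of convergence is the smallest modulus among the singular points: 3/2.

Radius of convergence at 0: 3/2.
At -3/2: an algebraic (square-root) branch point.


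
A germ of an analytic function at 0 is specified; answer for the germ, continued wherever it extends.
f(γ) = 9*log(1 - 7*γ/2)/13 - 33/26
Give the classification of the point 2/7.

The term (9/13)*log(1 - γ/(2/7)) has argument 1 - 2/7/(2/7) = 0 at 2/7: a logarithmic (infinitely-sheeted) branch point; the remaining terms are analytic or single-valued there.

The point is a logarithmic branch point.


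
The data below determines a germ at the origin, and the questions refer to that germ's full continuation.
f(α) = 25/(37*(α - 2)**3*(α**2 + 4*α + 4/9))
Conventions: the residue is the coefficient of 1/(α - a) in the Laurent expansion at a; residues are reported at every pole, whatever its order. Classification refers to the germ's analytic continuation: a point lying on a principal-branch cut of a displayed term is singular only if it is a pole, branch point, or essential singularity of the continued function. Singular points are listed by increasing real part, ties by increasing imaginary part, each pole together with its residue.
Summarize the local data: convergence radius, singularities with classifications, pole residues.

Radius of convergence at 0: 2 - (4/3)*sqrt(2).
At -2 - (4/3)*sqrt(2): a pole of order 1; residue -58725/6497792 + (91125/12995584)*sqrt(2).
At -2 + (4/3)*sqrt(2): a pole of order 1; residue -58725/6497792 - (91125/12995584)*sqrt(2).
At 2: a pole of order 3; residue 58725/3248896.


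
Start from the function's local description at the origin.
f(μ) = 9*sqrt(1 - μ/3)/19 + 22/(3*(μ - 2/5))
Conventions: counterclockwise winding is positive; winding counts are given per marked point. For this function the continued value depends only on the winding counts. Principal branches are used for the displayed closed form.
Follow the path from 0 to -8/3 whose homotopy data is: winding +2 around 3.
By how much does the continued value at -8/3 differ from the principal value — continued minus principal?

The rational part is single-valued and drops out of the difference; each branch term changes only by its own monodromy.
(9/19)*sqrt(1 - μ/(3)): winding +2 is even, the square root returns to the same sheet, contribution 0.
Summing the contributions at μ = -8/3 gives 0.

Continued minus principal equals 0.


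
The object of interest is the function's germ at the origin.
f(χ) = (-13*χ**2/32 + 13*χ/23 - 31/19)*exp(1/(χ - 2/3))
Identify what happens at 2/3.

The exponent 1/(χ - (2/3)) has a pole at 2/3, so exp(1/(χ - (2/3))) takes every nonzero value near it: an essential singularity (not a pole of any order).

The point is an essential singularity.


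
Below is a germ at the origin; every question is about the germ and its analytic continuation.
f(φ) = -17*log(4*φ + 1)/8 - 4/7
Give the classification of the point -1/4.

The point is a logarithmic branch point.

The term (-17/8)*log(1 - φ/(-1/4)) has argument 1 - -1/4/(-1/4) = 0 at -1/4: a logarithmic (infinitely-sheeted) branch point; the remaining terms are analytic or single-valued there.


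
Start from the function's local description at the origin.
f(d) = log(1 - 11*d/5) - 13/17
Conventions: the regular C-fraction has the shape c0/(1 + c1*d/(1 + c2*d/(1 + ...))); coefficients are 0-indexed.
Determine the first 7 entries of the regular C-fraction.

Taylor coefficients (expand at 0): a_0 = -13/17, a_1 = -11/5, a_2 = -121/50, a_3 = -1331/375, a_4 = -14641/2500, a_5 = -161051/15625, a_6 = -1771561/93750.
c0 = a_0 = -13/17. Peel one level at a time: if S = 1 + c*d/S' with S'(0) = 1, then c is the d-coefficient of S and S' = c*d/(S - 1).
S_1 = c0/f = 1 + (-187/65)*d + (43197/8450)*d^2 + ...; c1 = -187/65.
S_2 = c1*d/(S_1 - 1) = 1 + (231/130)*d + (-121/300)*d^2 + ...; c2 = 231/130.
S_3 = c2*d/(S_2 - 1) = 1 + (143/630)*d + (29887/99225)*d^2 + ...; c3 = 143/630.
S_4 = c3*d/(S_3 - 1) = 1 + (-418/315)*d + (-121/375)*d^2 + ...; c4 = -418/315.
S_5 = c4*d/(S_4 - 1) = 1 + (-231/950)*d + (-94017/451250)*d^2 + ...; c5 = -231/950.
S_6 = c5*d/(S_5 - 1) = 1 + (-407/475)*d + ...; c6 = -407/475.

The regular C-fraction coefficients are [-13/17, -187/65, 231/130, 143/630, -418/315, -231/950, -407/475].


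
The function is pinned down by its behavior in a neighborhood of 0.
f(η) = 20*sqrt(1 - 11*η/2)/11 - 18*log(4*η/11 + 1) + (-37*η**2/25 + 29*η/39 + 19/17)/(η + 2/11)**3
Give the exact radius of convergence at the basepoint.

Denominator factor (η + 2/11)^3: pole of order 3 at -2/11, modulus 2/11.
Branch term (-18)*log(1 - η/(-11/4)): its argument vanishes at η = -11/4, a logarithmic branch point, modulus 11/4.
Branch term (20/11)*sqrt(1 - η/(2/11)): its argument vanishes at η = 2/11, a square-root branch point, modulus 2/11.
The radius of convergence is the smallest modulus among the singular points: 2/11.

The radius of convergence is 2/11.


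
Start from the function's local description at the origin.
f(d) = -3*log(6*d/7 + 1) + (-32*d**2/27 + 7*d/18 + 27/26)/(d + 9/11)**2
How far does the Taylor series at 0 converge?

The radius of convergence is 9/11.

Denominator factor (d + 9/11)^2: pole of order 2 at -9/11, modulus 9/11.
Branch term (-3)*log(1 - d/(-7/6)): its argument vanishes at d = -7/6, a logarithmic branch point, modulus 7/6.
The radius of convergence is the smallest modulus among the singular points: 9/11.


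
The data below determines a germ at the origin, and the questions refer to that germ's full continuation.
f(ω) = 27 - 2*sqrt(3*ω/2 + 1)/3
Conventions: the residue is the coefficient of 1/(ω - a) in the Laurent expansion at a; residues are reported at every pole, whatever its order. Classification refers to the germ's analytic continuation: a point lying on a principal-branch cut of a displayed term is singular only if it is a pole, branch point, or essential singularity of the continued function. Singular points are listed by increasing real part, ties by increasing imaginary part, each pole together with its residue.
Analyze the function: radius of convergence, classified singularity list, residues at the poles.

Branch term (-2/3)*sqrt(1 - ω/(-2/3)): its argument vanishes at ω = -2/3, a square-root branch point, modulus 2/3.
The radius of convergence is the smallest modulus among the singular points: 2/3.

Radius of convergence at 0: 2/3.
At -2/3: an algebraic (square-root) branch point.


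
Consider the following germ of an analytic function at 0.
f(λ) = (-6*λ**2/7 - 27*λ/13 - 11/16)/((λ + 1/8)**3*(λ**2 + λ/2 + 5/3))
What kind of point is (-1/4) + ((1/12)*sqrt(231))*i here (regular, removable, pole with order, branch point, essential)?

The denominator factor λ**2 + λ/2 + 5/3 vanishes at (-1/4) + ((1/12)*sqrt(231))*i and appears to the power 1; the numerator there equals (1679/1456) - ((25/182)*sqrt(231))*i, nonzero, and no other factor vanishes.
Hence a pole whose order is the multiplicity, 1.

The point is a pole of order 1.


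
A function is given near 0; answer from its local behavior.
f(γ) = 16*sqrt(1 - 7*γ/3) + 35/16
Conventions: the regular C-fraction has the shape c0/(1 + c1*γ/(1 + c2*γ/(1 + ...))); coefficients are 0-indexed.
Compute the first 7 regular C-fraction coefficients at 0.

The regular C-fraction coefficients are [291/16, 896/873, -5621/3492, -679/3212, -9205/9636, -5621/15780, -4263/5260].

Taylor coefficients (expand at 0): a_0 = 291/16, a_1 = -56/3, a_2 = -98/9, a_3 = -343/27, a_4 = -12005/648, a_5 = -117649/3888, a_6 = -823543/15552.
c0 = a_0 = 291/16. Peel one level at a time: if S = 1 + c*γ/S' with S'(0) = 1, then c is the γ-coefficient of S and S' = c*γ/(S - 1).
S_1 = c0/f = 1 + (896/873)*γ + (1259104/762129)*γ^2 + ...; c1 = 896/873.
S_2 = c1*γ/(S_1 - 1) = 1 + (-5621/3492)*γ + (-49/144)*γ^2 + ...; c2 = -5621/3492.
S_3 = c2*γ/(S_2 - 1) = 1 + (-679/3212)*γ + (-6250195/30950832)*γ^2 + ...; c3 = -679/3212.
S_4 = c3*γ/(S_3 - 1) = 1 + (-9205/9636)*γ + (-49/144)*γ^2 + ...; c4 = -9205/9636.
S_5 = c4*γ/(S_4 - 1) = 1 + (-5621/15780)*γ + (-7987441/27667600)*γ^2 + ...; c5 = -5621/15780.
S_6 = c5*γ/(S_5 - 1) = 1 + (-4263/5260)*γ + ...; c6 = -4263/5260.


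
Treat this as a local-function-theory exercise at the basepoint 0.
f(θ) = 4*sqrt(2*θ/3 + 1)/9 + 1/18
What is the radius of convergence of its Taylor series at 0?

The radius of convergence is 3/2.

Branch term (4/9)*sqrt(1 - θ/(-3/2)): its argument vanishes at θ = -3/2, a square-root branch point, modulus 3/2.
The radius of convergence is the smallest modulus among the singular points: 3/2.


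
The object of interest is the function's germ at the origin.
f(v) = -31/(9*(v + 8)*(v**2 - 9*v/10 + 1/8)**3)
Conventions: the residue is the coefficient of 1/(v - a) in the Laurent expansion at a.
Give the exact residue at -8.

The residue is -1984000/209000740293.

At the order-1 pole -8 set g(v) = (v - (-8))*f(v) = -31/(9*(v**2 - 9*v/10 + 1/8)**3).
Simple pole: residue = g(a) at a = -8, which is -1984000/209000740293.


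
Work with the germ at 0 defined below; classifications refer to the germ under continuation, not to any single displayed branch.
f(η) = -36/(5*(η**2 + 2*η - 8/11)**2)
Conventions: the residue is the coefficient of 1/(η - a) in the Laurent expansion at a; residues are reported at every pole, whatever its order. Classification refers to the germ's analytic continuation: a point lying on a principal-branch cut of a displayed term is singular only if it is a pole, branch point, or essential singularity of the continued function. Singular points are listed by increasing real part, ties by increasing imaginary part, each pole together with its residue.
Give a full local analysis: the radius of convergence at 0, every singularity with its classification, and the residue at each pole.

Denominator factor (η**2 + 2*η - 8/11)^2: discriminant 76/11, real irrational roots -1 + (1/11)*sqrt(209) and -1 - (1/11)*sqrt(209); poles of order 2, moduli -1 + (1/11)*sqrt(209) and 1 + (1/11)*sqrt(209).
The radius of convergence is the smallest modulus among the singular points: -1 + (1/11)*sqrt(209).
The factor η**2 + 2*η - 8/11 splits as (η - a)(η - a') with a = -1 - (1/11)*sqrt(209), a' = -1 + (1/11)*sqrt(209). At the order-2 pole a set g(η) = (η - a)^2*f(η) = [-36/5] / (η - a')^2.
Order-2 pole: residue = g'(a); g'(-1 - (1/11)*sqrt(209)) = -(99/1805)*sqrt(209), so the residue is -(99/1805)*sqrt(209).
The factor η**2 + 2*η - 8/11 splits as (η - a)(η - a') with a = -1 + (1/11)*sqrt(209), a' = -1 - (1/11)*sqrt(209). At the order-2 pole a set g(η) = (η - a)^2*f(η) = [-36/5] / (η - a')^2.
Order-2 pole: residue = g'(a); g'(-1 + (1/11)*sqrt(209)) = (99/1805)*sqrt(209), so the residue is (99/1805)*sqrt(209).
List the singular points by increasing real part (a conjugate pair: the negative imaginary part first).

Radius of convergence at 0: -1 + (1/11)*sqrt(209).
At -1 - (1/11)*sqrt(209): a pole of order 2; residue -(99/1805)*sqrt(209).
At -1 + (1/11)*sqrt(209): a pole of order 2; residue (99/1805)*sqrt(209).


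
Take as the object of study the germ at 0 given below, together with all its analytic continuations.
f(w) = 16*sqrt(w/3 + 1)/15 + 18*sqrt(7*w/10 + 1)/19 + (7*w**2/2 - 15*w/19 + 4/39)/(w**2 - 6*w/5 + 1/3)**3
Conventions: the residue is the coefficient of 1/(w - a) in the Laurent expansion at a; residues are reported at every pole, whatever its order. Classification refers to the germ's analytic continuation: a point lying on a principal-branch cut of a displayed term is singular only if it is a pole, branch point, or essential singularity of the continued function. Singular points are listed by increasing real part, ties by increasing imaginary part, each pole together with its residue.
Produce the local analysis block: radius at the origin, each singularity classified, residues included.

Radius of convergence at 0: 3/5 - (1/15)*sqrt(6).
At -3: an algebraic (square-root) branch point.
At -10/7: an algebraic (square-root) branch point.
At 3/5 - (1/15)*sqrt(6): a pole of order 3; residue -(35752875/63232)*sqrt(6).
At 3/5 + (1/15)*sqrt(6): a pole of order 3; residue (35752875/63232)*sqrt(6).


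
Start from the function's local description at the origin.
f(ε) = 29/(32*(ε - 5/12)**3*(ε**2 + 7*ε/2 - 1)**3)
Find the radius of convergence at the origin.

The radius of convergence is -7/4 + (1/4)*sqrt(65).

Denominator factor (ε**2 + 7*ε/2 - 1)^3: discriminant 65/4, real irrational roots -7/4 + (1/4)*sqrt(65) and -7/4 - (1/4)*sqrt(65); poles of order 3, moduli -7/4 + (1/4)*sqrt(65) and 7/4 + (1/4)*sqrt(65).
Denominator factor (ε - 5/12)^3: pole of order 3 at 5/12, modulus 5/12.
The radius of convergence is the smallest modulus among the singular points: -7/4 + (1/4)*sqrt(65).


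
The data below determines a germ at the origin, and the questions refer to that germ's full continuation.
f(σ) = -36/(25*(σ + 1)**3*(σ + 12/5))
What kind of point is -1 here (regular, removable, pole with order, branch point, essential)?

The denominator factor σ + 1 vanishes at -1 and appears to the power 3; the numerator there equals -36/25, nonzero, and no other factor vanishes.
Hence a pole whose order is the multiplicity, 3.

The point is a pole of order 3.


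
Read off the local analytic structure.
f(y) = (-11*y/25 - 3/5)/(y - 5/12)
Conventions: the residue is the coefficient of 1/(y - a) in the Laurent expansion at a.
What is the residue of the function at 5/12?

At the order-1 pole 5/12 set g(y) = (y - (5/12))*f(y) = -11*y/25 - 3/5.
Simple pole: residue = g(a) at a = 5/12, which is -47/60.

The residue is -47/60.


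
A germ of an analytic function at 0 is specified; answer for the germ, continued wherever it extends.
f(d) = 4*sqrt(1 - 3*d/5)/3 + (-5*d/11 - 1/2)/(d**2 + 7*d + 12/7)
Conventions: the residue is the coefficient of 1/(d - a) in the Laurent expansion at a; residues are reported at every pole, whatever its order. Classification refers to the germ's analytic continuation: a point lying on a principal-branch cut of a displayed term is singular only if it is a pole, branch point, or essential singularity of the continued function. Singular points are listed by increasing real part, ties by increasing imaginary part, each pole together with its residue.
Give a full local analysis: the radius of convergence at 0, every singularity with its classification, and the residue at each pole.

Radius of convergence at 0: 7/2 - (1/14)*sqrt(2065).
At -7/2 - (1/14)*sqrt(2065): a pole of order 1; residue -5/22 - (12/3245)*sqrt(2065).
At -7/2 + (1/14)*sqrt(2065): a pole of order 1; residue -5/22 + (12/3245)*sqrt(2065).
At 5/3: an algebraic (square-root) branch point.

Denominator factor (d**2 + 7*d + 12/7): discriminant 295/7, real irrational roots -7/2 + (1/14)*sqrt(2065) and -7/2 - (1/14)*sqrt(2065); poles of order 1, moduli 7/2 - (1/14)*sqrt(2065) and 7/2 + (1/14)*sqrt(2065).
Branch term (4/3)*sqrt(1 - d/(5/3)): its argument vanishes at d = 5/3, a square-root branch point, modulus 5/3.
The radius of convergence is the smallest modulus among the singular points: 7/2 - (1/14)*sqrt(2065).
The branch term is analytic at -7/2 - (1/14)*sqrt(2065) and contributes nothing to the residue; only the rational part matters.
The factor d**2 + 7*d + 12/7 splits as (d - a)(d - a') with a = -7/2 - (1/14)*sqrt(2065), a' = -7/2 + (1/14)*sqrt(2065). At the order-1 pole a set g(d) = (d - a)*(rational part) = [-5*d/11 - 1/2] / (d - a').
Simple pole: residue = g(a) at a = -7/2 - (1/14)*sqrt(2065), which is -5/22 - (12/3245)*sqrt(2065).
The branch term is analytic at -7/2 + (1/14)*sqrt(2065) and contributes nothing to the residue; only the rational part matters.
The factor d**2 + 7*d + 12/7 splits as (d - a)(d - a') with a = -7/2 + (1/14)*sqrt(2065), a' = -7/2 - (1/14)*sqrt(2065). At the order-1 pole a set g(d) = (d - a)*(rational part) = [-5*d/11 - 1/2] / (d - a').
Simple pole: residue = g(a) at a = -7/2 + (1/14)*sqrt(2065), which is -5/22 + (12/3245)*sqrt(2065).
List the singular points by increasing real part (a conjugate pair: the negative imaginary part first).


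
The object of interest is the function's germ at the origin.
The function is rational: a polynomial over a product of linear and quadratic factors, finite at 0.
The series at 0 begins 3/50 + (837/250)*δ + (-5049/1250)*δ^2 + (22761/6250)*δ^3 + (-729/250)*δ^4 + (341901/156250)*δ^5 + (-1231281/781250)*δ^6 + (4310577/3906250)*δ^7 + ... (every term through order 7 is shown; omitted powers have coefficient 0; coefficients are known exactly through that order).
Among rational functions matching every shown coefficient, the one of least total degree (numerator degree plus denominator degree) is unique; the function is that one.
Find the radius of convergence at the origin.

No rational of total degree below 3 reproduces all 8 coefficients; solving the [1/2] Pade equations on them gives f(δ) = (19*δ/2 + 1/6)/(δ + 5/3)**2, whose expansion matches every shown term.
Denominator factor (δ + 5/3)^2: pole of order 2 at -5/3, modulus 5/3.
The radius of convergence is the smallest modulus among the singular points: 5/3.

The radius of convergence is 5/3.


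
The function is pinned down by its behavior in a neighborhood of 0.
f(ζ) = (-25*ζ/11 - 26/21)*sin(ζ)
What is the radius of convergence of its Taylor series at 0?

The factor sin(ζ) is entire and contributes no finite singular point.
The polynomial part has no poles.
No finite singular points: the Taylor series at 0 converges everywhere.

The radius of convergence is infinite.


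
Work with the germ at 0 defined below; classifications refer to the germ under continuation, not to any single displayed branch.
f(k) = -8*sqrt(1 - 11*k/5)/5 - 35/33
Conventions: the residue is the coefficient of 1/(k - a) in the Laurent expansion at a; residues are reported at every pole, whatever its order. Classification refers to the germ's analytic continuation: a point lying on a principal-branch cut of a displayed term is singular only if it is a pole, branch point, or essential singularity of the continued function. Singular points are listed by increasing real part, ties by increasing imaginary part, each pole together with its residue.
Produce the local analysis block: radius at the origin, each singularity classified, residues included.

Branch term (-8/5)*sqrt(1 - k/(5/11)): its argument vanishes at k = 5/11, a square-root branch point, modulus 5/11.
The radius of convergence is the smallest modulus among the singular points: 5/11.

Radius of convergence at 0: 5/11.
At 5/11: an algebraic (square-root) branch point.


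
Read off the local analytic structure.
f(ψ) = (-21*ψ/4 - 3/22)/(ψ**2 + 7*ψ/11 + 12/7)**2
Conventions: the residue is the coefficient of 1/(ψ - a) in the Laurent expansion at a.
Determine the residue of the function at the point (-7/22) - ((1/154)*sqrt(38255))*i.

The factor ψ**2 + 7*ψ/11 + 12/7 splits as (ψ - a)(ψ - a') with a = (-7/22) - ((1/154)*sqrt(38255))*i, a' = (-7/22) + ((1/154)*sqrt(38255))*i. At the order-2 pole a set g(ψ) = (ψ - a)^2*f(ψ) = [-21*ψ/4 - 3/22] / (ψ - a')^2.
Order-2 pole: residue = g'(a); g'((-7/22) - ((1/154)*sqrt(38255))*i) = ((22869/23892980)*sqrt(38255))*i, so the residue is ((22869/23892980)*sqrt(38255))*i.

The residue is ((22869/23892980)*sqrt(38255))*i.


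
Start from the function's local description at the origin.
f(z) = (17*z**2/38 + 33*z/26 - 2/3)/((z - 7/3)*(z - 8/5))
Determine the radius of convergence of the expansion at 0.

The radius of convergence is 8/5.

Denominator factor (z - 8/5): pole of order 1 at 8/5, modulus 8/5.
Denominator factor (z - 7/3): pole of order 1 at 7/3, modulus 7/3.
The radius of convergence is the smallest modulus among the singular points: 8/5.


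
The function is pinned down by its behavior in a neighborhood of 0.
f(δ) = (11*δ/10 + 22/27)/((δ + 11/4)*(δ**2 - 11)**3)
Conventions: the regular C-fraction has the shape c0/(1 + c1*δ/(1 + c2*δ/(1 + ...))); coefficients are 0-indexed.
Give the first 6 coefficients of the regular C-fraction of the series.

The regular C-fraction coefficients are [-8/35937, -217/220, 4659/4340, 1372180/3707011, -353992968/1172047547, 7298430657/12435792904].

Taylor coefficients (expand at 0): a_0 = -8/35937, a_1 = -434/1976535, a_2 = 416/21741885, a_3 = -21266/239160735, a_4 = 56024/2630768085, a_5 = -131068/5787689787.
c0 = a_0 = -8/35937. Peel one level at a time: if S = 1 + c*δ/S' with S'(0) = 1, then c is the δ-coefficient of S and S' = c*δ/(S - 1).
S_1 = c0/f = 1 + (-217/220)*δ + (4659/4400)*δ^2 + ...; c1 = -217/220.
S_2 = c1*δ/(S_1 - 1) = 1 + (4659/4340)*δ + (-205827/517979)*δ^2 + ...; c2 = 4659/4340.
S_3 = c2*δ/(S_2 - 1) = 1 + (1372180/3707011)*δ + (32626080/291828889)*δ^2 + ...; c3 = 1372180/3707011.
S_4 = c3*δ/(S_3 - 1) = 1 + (-353992968/1172047547)*δ + (9178258257/51779143691)*δ^2 + ...; c4 = -353992968/1172047547.
S_5 = c4*δ/(S_4 - 1) = 1 + (7298430657/12435792904)*δ + ...; c5 = 7298430657/12435792904.


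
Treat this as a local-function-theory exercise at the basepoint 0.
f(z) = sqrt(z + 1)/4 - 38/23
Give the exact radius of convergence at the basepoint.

Branch term (1/4)*sqrt(1 - z/(-1)): its argument vanishes at z = -1, a square-root branch point, modulus 1.
The radius of convergence is the smallest modulus among the singular points: 1.

The radius of convergence is 1.


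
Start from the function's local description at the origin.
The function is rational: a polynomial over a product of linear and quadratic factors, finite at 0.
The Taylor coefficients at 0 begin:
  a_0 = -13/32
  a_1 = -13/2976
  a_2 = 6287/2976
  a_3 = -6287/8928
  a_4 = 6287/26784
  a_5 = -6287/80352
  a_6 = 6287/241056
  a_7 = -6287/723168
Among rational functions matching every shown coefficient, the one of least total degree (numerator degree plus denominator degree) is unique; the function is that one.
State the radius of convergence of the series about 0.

The radius of convergence is 3.

No rational of total degree below 3 reproduces all 8 coefficients; solving the [2/1] Pade equations on them gives f(n) = (19*n**2/3 - 13*n/31 - 39/32)/(n + 3), whose expansion matches every shown term.
Denominator factor (n + 3): pole of order 1 at -3, modulus 3.
The radius of convergence is the smallest modulus among the singular points: 3.


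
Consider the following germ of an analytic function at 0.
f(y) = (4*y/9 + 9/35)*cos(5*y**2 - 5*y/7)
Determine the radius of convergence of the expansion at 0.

The radius of convergence is infinite.

The factor cos(5*y**2 - 5*y/7) is entire and contributes no finite singular point.
The polynomial part has no poles.
No finite singular points: the Taylor series at 0 converges everywhere.


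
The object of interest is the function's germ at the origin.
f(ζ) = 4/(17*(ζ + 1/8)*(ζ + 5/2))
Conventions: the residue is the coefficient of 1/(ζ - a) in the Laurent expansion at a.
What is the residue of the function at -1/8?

At the order-1 pole -1/8 set g(ζ) = (ζ - (-1/8))*f(ζ) = 4/(17*(ζ + 5/2)).
Simple pole: residue = g(a) at a = -1/8, which is 32/323.

The residue is 32/323.


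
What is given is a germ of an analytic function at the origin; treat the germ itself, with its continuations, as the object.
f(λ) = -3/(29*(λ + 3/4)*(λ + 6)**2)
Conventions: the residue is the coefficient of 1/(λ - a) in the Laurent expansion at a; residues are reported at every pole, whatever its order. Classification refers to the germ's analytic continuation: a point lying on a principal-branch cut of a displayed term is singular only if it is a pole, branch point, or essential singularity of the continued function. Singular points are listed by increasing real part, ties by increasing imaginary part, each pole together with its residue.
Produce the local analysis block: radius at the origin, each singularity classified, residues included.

Radius of convergence at 0: 3/4.
At -6: a pole of order 2; residue 16/4263.
At -3/4: a pole of order 1; residue -16/4263.

Denominator factor (λ + 3/4): pole of order 1 at -3/4, modulus 3/4.
Denominator factor (λ + 6)^2: pole of order 2 at -6, modulus 6.
The radius of convergence is the smallest modulus among the singular points: 3/4.
At the order-2 pole -6 set g(λ) = (λ - (-6))^2*f(λ) = -3/(29*(λ + 3/4)).
Order-2 pole: residue = g'(a); g'(-6) = 16/4263, so the residue is 16/4263.
At the order-1 pole -3/4 set g(λ) = (λ - (-3/4))*f(λ) = -3/(29*(λ + 6)**2).
Simple pole: residue = g(a) at a = -3/4, which is -16/4263.
List the singular points by increasing real part (a conjugate pair: the negative imaginary part first).


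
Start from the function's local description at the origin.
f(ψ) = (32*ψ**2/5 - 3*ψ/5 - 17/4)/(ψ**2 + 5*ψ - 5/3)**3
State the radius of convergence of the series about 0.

Denominator factor (ψ**2 + 5*ψ - 5/3)^3: discriminant 95/3, real irrational roots -5/2 + (1/6)*sqrt(285) and -5/2 - (1/6)*sqrt(285); poles of order 3, moduli -5/2 + (1/6)*sqrt(285) and 5/2 + (1/6)*sqrt(285).
The radius of convergence is the smallest modulus among the singular points: -5/2 + (1/6)*sqrt(285).

The radius of convergence is -5/2 + (1/6)*sqrt(285).


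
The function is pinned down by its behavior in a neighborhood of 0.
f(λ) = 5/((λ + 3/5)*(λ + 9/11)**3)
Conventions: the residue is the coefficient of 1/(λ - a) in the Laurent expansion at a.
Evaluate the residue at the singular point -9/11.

At the order-3 pole -9/11 set g(λ) = (λ - (-9/11))^3*f(λ) = 5/(λ + 3/5).
Order-3 pole: residue = g''(a)/2; g''(-9/11) = -831875/864, so the residue is -831875/1728.

The residue is -831875/1728.


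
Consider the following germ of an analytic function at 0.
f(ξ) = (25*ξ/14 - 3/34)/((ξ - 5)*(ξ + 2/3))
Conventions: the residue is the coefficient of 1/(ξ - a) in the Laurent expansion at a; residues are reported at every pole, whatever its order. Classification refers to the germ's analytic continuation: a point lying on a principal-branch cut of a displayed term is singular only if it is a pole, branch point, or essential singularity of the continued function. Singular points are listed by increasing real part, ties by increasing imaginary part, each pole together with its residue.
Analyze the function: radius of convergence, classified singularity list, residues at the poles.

Radius of convergence at 0: 2/3.
At -2/3: a pole of order 1; residue 913/4046.
At 5: a pole of order 1; residue 3156/2023.

Denominator factor (ξ - 5): pole of order 1 at 5, modulus 5.
Denominator factor (ξ + 2/3): pole of order 1 at -2/3, modulus 2/3.
The radius of convergence is the smallest modulus among the singular points: 2/3.
At the order-1 pole -2/3 set g(ξ) = (ξ - (-2/3))*f(ξ) = (25*ξ/14 - 3/34)/(ξ - 5).
Simple pole: residue = g(a) at a = -2/3, which is 913/4046.
At the order-1 pole 5 set g(ξ) = (ξ - (5))*f(ξ) = (25*ξ/14 - 3/34)/(ξ + 2/3).
Simple pole: residue = g(a) at a = 5, which is 3156/2023.
List the singular points by increasing real part (a conjugate pair: the negative imaginary part first).


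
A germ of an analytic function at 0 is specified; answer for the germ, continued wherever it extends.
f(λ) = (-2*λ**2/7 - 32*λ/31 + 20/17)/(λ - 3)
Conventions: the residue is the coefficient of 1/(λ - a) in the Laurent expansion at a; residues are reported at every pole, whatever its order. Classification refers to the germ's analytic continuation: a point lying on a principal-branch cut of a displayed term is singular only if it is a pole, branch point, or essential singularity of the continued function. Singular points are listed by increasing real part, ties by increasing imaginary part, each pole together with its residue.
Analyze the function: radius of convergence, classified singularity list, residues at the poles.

Denominator factor (λ - 3): pole of order 1 at 3, modulus 3.
The radius of convergence is the smallest modulus among the singular points: 3.
At the order-1 pole 3 set g(λ) = (λ - (3))*f(λ) = -2*λ**2/7 - 32*λ/31 + 20/17.
Simple pole: residue = g(a) at a = 3, which is -16570/3689.

Radius of convergence at 0: 3.
At 3: a pole of order 1; residue -16570/3689.


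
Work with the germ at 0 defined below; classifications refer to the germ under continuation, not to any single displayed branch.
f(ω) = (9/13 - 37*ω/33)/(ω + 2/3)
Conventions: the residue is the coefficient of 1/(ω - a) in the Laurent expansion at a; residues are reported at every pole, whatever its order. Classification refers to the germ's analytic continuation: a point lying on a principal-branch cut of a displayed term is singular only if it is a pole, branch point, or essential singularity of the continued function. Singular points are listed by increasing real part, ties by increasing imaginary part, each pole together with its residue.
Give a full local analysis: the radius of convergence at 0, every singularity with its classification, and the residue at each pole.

Radius of convergence at 0: 2/3.
At -2/3: a pole of order 1; residue 1853/1287.

Denominator factor (ω + 2/3): pole of order 1 at -2/3, modulus 2/3.
The radius of convergence is the smallest modulus among the singular points: 2/3.
At the order-1 pole -2/3 set g(ω) = (ω - (-2/3))*f(ω) = 9/13 - 37*ω/33.
Simple pole: residue = g(a) at a = -2/3, which is 1853/1287.


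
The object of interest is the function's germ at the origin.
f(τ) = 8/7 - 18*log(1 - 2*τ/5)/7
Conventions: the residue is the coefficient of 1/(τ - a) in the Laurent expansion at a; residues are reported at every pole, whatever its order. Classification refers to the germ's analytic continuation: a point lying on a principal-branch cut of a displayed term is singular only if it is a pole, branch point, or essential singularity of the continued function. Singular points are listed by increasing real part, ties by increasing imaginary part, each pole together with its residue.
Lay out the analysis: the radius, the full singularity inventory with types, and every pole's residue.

Radius of convergence at 0: 5/2.
At 5/2: a logarithmic branch point.

Branch term (-18/7)*log(1 - τ/(5/2)): its argument vanishes at τ = 5/2, a logarithmic branch point, modulus 5/2.
The radius of convergence is the smallest modulus among the singular points: 5/2.


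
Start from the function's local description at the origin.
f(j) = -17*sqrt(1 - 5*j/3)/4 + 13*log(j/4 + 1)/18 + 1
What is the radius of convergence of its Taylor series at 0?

The radius of convergence is 3/5.

Branch term (-17/4)*sqrt(1 - j/(3/5)): its argument vanishes at j = 3/5, a square-root branch point, modulus 3/5.
Branch term (13/18)*log(1 - j/(-4)): its argument vanishes at j = -4, a logarithmic branch point, modulus 4.
The radius of convergence is the smallest modulus among the singular points: 3/5.


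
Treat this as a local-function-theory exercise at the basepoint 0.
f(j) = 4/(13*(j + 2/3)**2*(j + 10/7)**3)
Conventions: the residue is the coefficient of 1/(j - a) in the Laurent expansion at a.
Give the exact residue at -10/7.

At the order-3 pole -10/7 set g(j) = (j - (-10/7))^3*f(j) = 4/(13*(j + 2/3)**2).
Order-3 pole: residue = g''(a)/2; g''(-10/7) = 583443/106496, so the residue is 583443/212992.

The residue is 583443/212992.


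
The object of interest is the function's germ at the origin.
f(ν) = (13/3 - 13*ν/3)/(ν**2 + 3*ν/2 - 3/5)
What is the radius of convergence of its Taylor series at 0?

Denominator factor (ν**2 + 3*ν/2 - 3/5): discriminant 93/20, real irrational roots -3/4 + (1/20)*sqrt(465) and -3/4 - (1/20)*sqrt(465); poles of order 1, moduli -3/4 + (1/20)*sqrt(465) and 3/4 + (1/20)*sqrt(465).
The radius of convergence is the smallest modulus among the singular points: -3/4 + (1/20)*sqrt(465).

The radius of convergence is -3/4 + (1/20)*sqrt(465).
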